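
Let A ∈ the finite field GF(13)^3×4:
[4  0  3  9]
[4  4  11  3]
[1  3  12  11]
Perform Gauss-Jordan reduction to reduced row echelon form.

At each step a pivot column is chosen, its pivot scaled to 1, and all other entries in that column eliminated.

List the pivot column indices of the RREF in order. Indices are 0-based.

[1] R0 /= 4  ⇒  (1, 0, 4, 12)
     R1 -= 4·R0  ⇒  (0, 4, 8, 7)
     R2 -= 1·R0  ⇒  (0, 3, 8, 12)
[2] R1 /= 4  ⇒  (0, 1, 2, 5)
     R2 -= 3·R1  ⇒  (0, 0, 2, 10)
[3] R2 /= 2  ⇒  (0, 0, 1, 5)
     R0 -= 4·R2  ⇒  (1, 0, 0, 5)
     R1 -= 2·R2  ⇒  (0, 1, 0, 8)

pivot columns: 0, 1, 2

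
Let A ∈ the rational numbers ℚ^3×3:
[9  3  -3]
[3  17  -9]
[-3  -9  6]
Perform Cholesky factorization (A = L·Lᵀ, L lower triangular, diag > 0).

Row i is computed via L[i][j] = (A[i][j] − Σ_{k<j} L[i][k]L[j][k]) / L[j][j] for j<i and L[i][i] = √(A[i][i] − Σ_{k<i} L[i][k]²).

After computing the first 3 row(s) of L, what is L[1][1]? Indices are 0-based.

L[1][1] = 4

Step 1: L[0][0] = √(9) = 3.
  L[1][0] = (3) / L[0][0] = 1.
Step 2: L[1][1] = √(16) = 4.
  L[2][0] = (-3) / L[0][0] = -1.
  L[2][1] = (-8) / L[1][1] = -2.
Step 3: L[2][2] = √(1) = 1.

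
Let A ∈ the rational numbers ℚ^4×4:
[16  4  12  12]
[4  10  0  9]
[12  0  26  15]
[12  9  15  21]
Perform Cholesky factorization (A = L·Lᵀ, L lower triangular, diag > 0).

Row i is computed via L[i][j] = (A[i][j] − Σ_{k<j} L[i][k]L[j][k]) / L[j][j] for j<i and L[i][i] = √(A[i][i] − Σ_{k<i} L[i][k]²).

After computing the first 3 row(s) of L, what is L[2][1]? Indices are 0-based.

Step 1: L[0][0] = √(16) = 4.
  L[1][0] = (4) / L[0][0] = 1.
Step 2: L[1][1] = √(9) = 3.
  L[2][0] = (12) / L[0][0] = 3.
  L[2][1] = (-3) / L[1][1] = -1.
Step 3: L[2][2] = √(16) = 4.

L[2][1] = -1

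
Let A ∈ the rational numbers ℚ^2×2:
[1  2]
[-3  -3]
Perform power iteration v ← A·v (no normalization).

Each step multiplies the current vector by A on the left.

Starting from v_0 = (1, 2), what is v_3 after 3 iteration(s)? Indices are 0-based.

v_0 = (1, 2).
v_1 = A·v_0 = (5, -9).
v_2 = A·v_1 = (-13, 12).
v_3 = A·v_2 = (11, 3).

v_3 = (11, 3)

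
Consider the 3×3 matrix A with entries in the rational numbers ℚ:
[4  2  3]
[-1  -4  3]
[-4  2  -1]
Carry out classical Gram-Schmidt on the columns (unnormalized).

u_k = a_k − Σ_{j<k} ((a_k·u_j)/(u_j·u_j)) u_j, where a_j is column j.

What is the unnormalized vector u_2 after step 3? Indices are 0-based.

Step 1: u_0 = a_0 = (4, -1, -4).
Step 2: u_1 = a_1 − (4/33)·u_0 = (50/33, -128/33, 82/33).
Step 3: u_2 = a_2 − (13/33)·u_0 − (-79/194)·u_1 = (198/97, 176/97, 154/97).

u_2 = (198/97, 176/97, 154/97)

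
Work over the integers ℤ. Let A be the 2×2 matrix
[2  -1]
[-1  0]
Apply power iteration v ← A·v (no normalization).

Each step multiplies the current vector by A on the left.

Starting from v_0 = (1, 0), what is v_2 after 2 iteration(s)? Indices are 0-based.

v_0 = (1, 0).
v_1 = A·v_0 = (2, -1).
v_2 = A·v_1 = (5, -2).

v_2 = (5, -2)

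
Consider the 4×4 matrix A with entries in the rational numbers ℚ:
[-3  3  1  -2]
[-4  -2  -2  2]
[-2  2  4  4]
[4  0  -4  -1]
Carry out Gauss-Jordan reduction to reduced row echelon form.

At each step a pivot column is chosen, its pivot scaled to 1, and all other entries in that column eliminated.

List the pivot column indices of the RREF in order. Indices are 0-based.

pivot columns: 0, 1, 2, 3

[1] R0 /= -3  ⇒  (1, -1, -1/3, 2/3)
     R1 -= -4·R0  ⇒  (0, -6, -10/3, 14/3)
     R2 -= -2·R0  ⇒  (0, 0, 10/3, 16/3)
     R3 -= 4·R0  ⇒  (0, 4, -8/3, -11/3)
[2] R1 /= -6  ⇒  (0, 1, 5/9, -7/9)
     R0 -= -1·R1  ⇒  (1, 0, 2/9, -1/9)
     R3 -= 4·R1  ⇒  (0, 0, -44/9, -5/9)
[3] R2 /= 10/3  ⇒  (0, 0, 1, 8/5)
     R0 -= 2/9·R2  ⇒  (1, 0, 0, -7/15)
     R1 -= 5/9·R2  ⇒  (0, 1, 0, -5/3)
     R3 -= -44/9·R2  ⇒  (0, 0, 0, 109/15)
[4] R3 /= 109/15  ⇒  (0, 0, 0, 1)
     R0 -= -7/15·R3  ⇒  (1, 0, 0, 0)
     R1 -= -5/3·R3  ⇒  (0, 1, 0, 0)
     R2 -= 8/5·R3  ⇒  (0, 0, 1, 0)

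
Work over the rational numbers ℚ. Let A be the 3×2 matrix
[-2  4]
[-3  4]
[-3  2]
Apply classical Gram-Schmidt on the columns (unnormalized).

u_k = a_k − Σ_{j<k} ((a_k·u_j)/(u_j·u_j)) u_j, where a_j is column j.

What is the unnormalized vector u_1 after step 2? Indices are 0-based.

Step 1: u_0 = a_0 = (-2, -3, -3).
Step 2: u_1 = a_1 − (-13/11)·u_0 = (18/11, 5/11, -17/11).

u_1 = (18/11, 5/11, -17/11)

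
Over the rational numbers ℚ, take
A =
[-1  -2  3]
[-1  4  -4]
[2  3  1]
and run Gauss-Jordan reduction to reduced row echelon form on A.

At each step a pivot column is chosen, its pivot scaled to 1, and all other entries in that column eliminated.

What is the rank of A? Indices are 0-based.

rank = 3

[1] R0 /= -1  ⇒  (1, 2, -3)
     R1 -= -1·R0  ⇒  (0, 6, -7)
     R2 -= 2·R0  ⇒  (0, -1, 7)
[2] R1 /= 6  ⇒  (0, 1, -7/6)
     R0 -= 2·R1  ⇒  (1, 0, -2/3)
     R2 -= -1·R1  ⇒  (0, 0, 35/6)
[3] R2 /= 35/6  ⇒  (0, 0, 1)
     R0 -= -2/3·R2  ⇒  (1, 0, 0)
     R1 -= -7/6·R2  ⇒  (0, 1, 0)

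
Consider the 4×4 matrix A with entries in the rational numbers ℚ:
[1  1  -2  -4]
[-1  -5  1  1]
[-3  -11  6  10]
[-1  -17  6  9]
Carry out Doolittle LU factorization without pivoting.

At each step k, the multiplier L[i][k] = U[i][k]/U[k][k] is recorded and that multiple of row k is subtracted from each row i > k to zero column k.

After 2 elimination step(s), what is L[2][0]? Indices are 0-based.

k=0: U[0][0]=1
  eliminate (1,0): mult=-1, new row 1: (0, -4, -1, -3); set L[1][0]=-1
  eliminate (2,0): mult=-3, new row 2: (0, -8, 0, -2); set L[2][0]=-3
  eliminate (3,0): mult=-1, new row 3: (0, -16, 4, 5); set L[3][0]=-1
k=1: U[1][1]=-4
  eliminate (2,1): mult=2, new row 2: (0, 0, 2, 4); set L[2][1]=2
  eliminate (3,1): mult=4, new row 3: (0, 0, 8, 17); set L[3][1]=4

L[2][0] = -3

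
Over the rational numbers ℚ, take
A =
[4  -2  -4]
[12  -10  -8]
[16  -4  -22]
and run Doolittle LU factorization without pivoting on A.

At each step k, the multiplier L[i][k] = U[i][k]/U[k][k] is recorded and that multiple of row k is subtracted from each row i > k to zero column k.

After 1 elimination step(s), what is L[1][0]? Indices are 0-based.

L[1][0] = 3

[col 0] pivot 4
  R1 -= 3*R0 → (0, -4, 4)  (L[1][0] := 3)
  R2 -= 4*R0 → (0, 4, -6)  (L[2][0] := 4)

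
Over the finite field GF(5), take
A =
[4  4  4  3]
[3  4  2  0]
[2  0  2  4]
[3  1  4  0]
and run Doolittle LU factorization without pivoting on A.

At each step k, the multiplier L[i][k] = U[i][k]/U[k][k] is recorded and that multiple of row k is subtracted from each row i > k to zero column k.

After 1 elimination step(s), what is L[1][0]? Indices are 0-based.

Step 1: pivot at (0,0) is 4.
  row1 ← row1 − (2)·row0  ⇒  L[1][0]=2, U row1=(0, 1, 4, 4)
  row2 ← row2 − (3)·row0  ⇒  L[2][0]=3, U row2=(0, 3, 0, 0)
  row3 ← row3 − (2)·row0  ⇒  L[3][0]=2, U row3=(0, 3, 1, 4)

L[1][0] = 2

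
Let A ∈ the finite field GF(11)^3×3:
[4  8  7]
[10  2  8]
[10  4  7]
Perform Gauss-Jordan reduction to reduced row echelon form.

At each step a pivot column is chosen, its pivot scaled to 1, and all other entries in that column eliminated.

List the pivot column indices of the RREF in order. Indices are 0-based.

pivot columns: 0, 1, 2

[1] R0 /= 4  ⇒  (1, 2, 10)
     R1 -= 10·R0  ⇒  (0, 4, 7)
     R2 -= 10·R0  ⇒  (0, 6, 6)
[2] R1 /= 4  ⇒  (0, 1, 10)
     R0 -= 2·R1  ⇒  (1, 0, 1)
     R2 -= 6·R1  ⇒  (0, 0, 1)
[3] R2 /= 1  ⇒  (0, 0, 1)
     R0 -= 1·R2  ⇒  (1, 0, 0)
     R1 -= 10·R2  ⇒  (0, 1, 0)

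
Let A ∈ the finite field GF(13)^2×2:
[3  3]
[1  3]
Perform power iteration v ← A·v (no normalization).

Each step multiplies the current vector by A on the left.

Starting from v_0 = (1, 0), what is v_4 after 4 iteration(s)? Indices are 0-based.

v_0 = (1, 0).
v_1 = A·v_0 = (3, 1).
v_2 = A·v_1 = (12, 6).
v_3 = A·v_2 = (2, 4).
v_4 = A·v_3 = (5, 1).

v_4 = (5, 1)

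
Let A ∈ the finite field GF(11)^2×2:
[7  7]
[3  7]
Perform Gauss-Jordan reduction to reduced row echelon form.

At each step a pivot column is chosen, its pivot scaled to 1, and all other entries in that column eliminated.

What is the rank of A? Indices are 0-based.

pivot(0,0)=7: scale R0 → (1, 1)
  clear (1,0): R1 −= (3)R0 → (0, 4)
pivot(1,1)=4: scale R1 → (0, 1)
  clear (0,1): R0 −= (1)R1 → (1, 0)

rank = 2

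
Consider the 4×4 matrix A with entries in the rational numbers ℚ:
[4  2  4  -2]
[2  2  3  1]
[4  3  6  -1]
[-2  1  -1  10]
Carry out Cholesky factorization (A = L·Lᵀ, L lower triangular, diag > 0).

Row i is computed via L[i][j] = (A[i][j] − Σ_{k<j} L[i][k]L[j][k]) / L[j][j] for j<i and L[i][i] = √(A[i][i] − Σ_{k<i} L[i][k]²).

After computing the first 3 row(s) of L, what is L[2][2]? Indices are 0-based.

L[2][2] = 1

Step 1: L[0][0] = √(4) = 2.
  L[1][0] = (2) / L[0][0] = 1.
Step 2: L[1][1] = √(1) = 1.
  L[2][0] = (4) / L[0][0] = 2.
  L[2][1] = (1) / L[1][1] = 1.
Step 3: L[2][2] = √(1) = 1.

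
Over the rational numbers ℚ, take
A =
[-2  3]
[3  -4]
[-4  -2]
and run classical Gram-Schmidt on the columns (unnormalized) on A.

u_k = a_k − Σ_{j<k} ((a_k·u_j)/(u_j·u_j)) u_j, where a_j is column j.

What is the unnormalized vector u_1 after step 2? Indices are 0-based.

u_1 = (67/29, -86/29, -98/29)

Step 1: u_0 = a_0 = (-2, 3, -4).
Step 2: u_1 = a_1 − (-10/29)·u_0 = (67/29, -86/29, -98/29).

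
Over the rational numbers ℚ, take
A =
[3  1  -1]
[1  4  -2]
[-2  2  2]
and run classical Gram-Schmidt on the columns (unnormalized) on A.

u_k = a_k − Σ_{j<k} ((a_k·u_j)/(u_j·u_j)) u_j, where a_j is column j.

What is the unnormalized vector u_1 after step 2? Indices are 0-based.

Step 1: u_0 = a_0 = (3, 1, -2).
Step 2: u_1 = a_1 − (3/14)·u_0 = (5/14, 53/14, 17/7).

u_1 = (5/14, 53/14, 17/7)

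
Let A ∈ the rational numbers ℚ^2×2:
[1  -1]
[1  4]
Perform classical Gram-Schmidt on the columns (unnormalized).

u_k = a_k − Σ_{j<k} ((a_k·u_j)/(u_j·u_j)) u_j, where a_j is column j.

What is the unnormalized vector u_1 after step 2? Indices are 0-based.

Step 1: u_0 = a_0 = (1, 1).
Step 2: u_1 = a_1 − (3/2)·u_0 = (-5/2, 5/2).

u_1 = (-5/2, 5/2)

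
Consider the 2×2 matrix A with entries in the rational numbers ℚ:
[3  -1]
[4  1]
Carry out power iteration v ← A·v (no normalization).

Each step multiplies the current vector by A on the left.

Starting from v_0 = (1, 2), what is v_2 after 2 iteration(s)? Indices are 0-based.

v_2 = (-3, 10)

v_0 = (1, 2).
v_1 = A·v_0 = (1, 6).
v_2 = A·v_1 = (-3, 10).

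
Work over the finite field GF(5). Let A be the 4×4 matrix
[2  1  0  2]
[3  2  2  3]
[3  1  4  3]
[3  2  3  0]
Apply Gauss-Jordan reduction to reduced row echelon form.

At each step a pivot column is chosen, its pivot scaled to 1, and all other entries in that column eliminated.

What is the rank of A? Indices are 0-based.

[1] R0 /= 2  ⇒  (1, 3, 0, 1)
     R1 -= 3·R0  ⇒  (0, 3, 2, 0)
     R2 -= 3·R0  ⇒  (0, 2, 4, 0)
     R3 -= 3·R0  ⇒  (0, 3, 3, 2)
[2] R1 /= 3  ⇒  (0, 1, 4, 0)
     R0 -= 3·R1  ⇒  (1, 0, 3, 1)
     R2 -= 2·R1  ⇒  (0, 0, 1, 0)
     R3 -= 3·R1  ⇒  (0, 0, 1, 2)
[3] R2 /= 1  ⇒  (0, 0, 1, 0)
     R0 -= 3·R2  ⇒  (1, 0, 0, 1)
     R1 -= 4·R2  ⇒  (0, 1, 0, 0)
     R3 -= 1·R2  ⇒  (0, 0, 0, 2)
[4] R3 /= 2  ⇒  (0, 0, 0, 1)
     R0 -= 1·R3  ⇒  (1, 0, 0, 0)

rank = 4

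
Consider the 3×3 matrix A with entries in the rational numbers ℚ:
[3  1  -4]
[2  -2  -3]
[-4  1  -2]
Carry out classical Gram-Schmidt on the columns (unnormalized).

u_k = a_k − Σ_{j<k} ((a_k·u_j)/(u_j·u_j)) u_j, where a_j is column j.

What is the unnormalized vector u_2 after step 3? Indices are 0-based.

u_2 = (-366/149, -427/149, -488/149)

Step 1: u_0 = a_0 = (3, 2, -4).
Step 2: u_1 = a_1 − (-5/29)·u_0 = (44/29, -48/29, 9/29).
Step 3: u_2 = a_2 − (-10/29)·u_0 − (-50/149)·u_1 = (-366/149, -427/149, -488/149).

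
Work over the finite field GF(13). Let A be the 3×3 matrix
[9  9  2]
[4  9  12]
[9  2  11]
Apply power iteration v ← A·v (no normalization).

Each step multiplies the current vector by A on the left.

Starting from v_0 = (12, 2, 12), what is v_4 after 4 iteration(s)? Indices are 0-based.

v_0 = (12, 2, 12).
v_1 = A·v_0 = (7, 2, 10).
v_2 = A·v_1 = (10, 10, 8).
v_3 = A·v_2 = (1, 5, 3).
v_4 = A·v_3 = (8, 7, 0).

v_4 = (8, 7, 0)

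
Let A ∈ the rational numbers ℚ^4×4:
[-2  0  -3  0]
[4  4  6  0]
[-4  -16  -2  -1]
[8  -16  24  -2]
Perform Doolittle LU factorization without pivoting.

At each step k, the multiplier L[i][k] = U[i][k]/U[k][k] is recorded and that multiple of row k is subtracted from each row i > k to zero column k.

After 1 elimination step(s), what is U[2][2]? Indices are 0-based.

U[2][2] = 4

k=0: U[0][0]=-2
  eliminate (1,0): mult=-2, new row 1: (0, 4, 0, 0); set L[1][0]=-2
  eliminate (2,0): mult=2, new row 2: (0, -16, 4, -1); set L[2][0]=2
  eliminate (3,0): mult=-4, new row 3: (0, -16, 12, -2); set L[3][0]=-4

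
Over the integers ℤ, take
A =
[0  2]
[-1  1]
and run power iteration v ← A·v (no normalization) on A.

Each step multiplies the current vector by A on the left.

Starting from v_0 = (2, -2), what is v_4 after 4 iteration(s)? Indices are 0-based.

v_0 = (2, -2).
v_1 = A·v_0 = (-4, -4).
v_2 = A·v_1 = (-8, 0).
v_3 = A·v_2 = (0, 8).
v_4 = A·v_3 = (16, 8).

v_4 = (16, 8)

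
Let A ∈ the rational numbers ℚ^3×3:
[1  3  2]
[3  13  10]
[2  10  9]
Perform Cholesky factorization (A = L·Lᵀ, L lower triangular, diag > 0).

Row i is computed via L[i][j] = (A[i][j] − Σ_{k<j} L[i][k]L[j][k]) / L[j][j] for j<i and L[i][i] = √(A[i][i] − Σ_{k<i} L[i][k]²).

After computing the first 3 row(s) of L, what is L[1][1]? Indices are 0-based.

Step 1: L[0][0] = √(1) = 1.
  L[1][0] = (3) / L[0][0] = 3.
Step 2: L[1][1] = √(4) = 2.
  L[2][0] = (2) / L[0][0] = 2.
  L[2][1] = (4) / L[1][1] = 2.
Step 3: L[2][2] = √(1) = 1.

L[1][1] = 2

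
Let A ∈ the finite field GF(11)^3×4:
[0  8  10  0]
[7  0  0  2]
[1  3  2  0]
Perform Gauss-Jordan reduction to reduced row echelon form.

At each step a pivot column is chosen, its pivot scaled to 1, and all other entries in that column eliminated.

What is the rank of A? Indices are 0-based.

[1] R0 <-> R1
[1] R0 /= 7  ⇒  (1, 0, 0, 5)
     R2 -= 1·R0  ⇒  (0, 3, 2, 6)
[2] R1 /= 8  ⇒  (0, 1, 4, 0)
     R2 -= 3·R1  ⇒  (0, 0, 1, 6)
[3] R2 /= 1  ⇒  (0, 0, 1, 6)
     R1 -= 4·R2  ⇒  (0, 1, 0, 9)

rank = 3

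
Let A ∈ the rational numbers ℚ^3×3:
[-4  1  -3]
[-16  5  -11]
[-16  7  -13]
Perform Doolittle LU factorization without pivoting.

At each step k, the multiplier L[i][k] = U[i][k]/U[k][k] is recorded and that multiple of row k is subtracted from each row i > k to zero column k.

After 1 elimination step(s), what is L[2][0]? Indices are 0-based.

[col 0] pivot -4
  R1 -= 4*R0 → (0, 1, 1)  (L[1][0] := 4)
  R2 -= 4*R0 → (0, 3, -1)  (L[2][0] := 4)

L[2][0] = 4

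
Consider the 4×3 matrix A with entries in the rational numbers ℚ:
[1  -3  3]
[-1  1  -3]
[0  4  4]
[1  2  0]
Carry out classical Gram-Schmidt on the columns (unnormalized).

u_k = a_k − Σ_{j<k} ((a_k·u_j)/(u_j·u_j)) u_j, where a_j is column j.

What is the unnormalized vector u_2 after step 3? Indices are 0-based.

u_2 = (71/43, -47/43, 124/43, -118/43)

Step 1: u_0 = a_0 = (1, -1, 0, 1).
Step 2: u_1 = a_1 − (-2/3)·u_0 = (-7/3, 1/3, 4, 8/3).
Step 3: u_2 = a_2 − (2)·u_0 − (12/43)·u_1 = (71/43, -47/43, 124/43, -118/43).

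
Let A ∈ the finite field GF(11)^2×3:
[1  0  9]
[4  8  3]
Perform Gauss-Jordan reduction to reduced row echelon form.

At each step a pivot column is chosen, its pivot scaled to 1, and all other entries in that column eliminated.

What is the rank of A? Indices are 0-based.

rank = 2

step 1: normalize row 0 (÷1) = (1, 0, 9)
  row 1: subtract 4×row0 = (0, 8, 0)
step 2: normalize row 1 (÷8) = (0, 1, 0)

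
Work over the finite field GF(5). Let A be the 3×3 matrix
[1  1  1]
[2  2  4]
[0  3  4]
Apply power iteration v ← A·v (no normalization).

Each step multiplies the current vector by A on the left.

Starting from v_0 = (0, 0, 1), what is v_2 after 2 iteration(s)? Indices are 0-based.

v_0 = (0, 0, 1).
v_1 = A·v_0 = (1, 4, 4).
v_2 = A·v_1 = (4, 1, 3).

v_2 = (4, 1, 3)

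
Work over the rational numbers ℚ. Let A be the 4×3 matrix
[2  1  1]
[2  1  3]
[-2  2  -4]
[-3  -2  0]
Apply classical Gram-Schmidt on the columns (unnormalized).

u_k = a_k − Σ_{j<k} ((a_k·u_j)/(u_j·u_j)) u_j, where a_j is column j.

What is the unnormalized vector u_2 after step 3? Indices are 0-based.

Step 1: u_0 = a_0 = (2, 2, -2, -3).
Step 2: u_1 = a_1 − (2/7)·u_0 = (3/7, 3/7, 18/7, -8/7).
Step 3: u_2 = a_2 − (16/21)·u_0 − (-30/29)·u_1 = (-7/87, 167/87, 16/87, 32/29).

u_2 = (-7/87, 167/87, 16/87, 32/29)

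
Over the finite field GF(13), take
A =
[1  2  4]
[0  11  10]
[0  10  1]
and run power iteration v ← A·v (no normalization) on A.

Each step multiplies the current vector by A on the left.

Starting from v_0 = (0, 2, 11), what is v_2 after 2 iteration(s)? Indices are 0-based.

v_2 = (7, 7, 12)

v_0 = (0, 2, 11).
v_1 = A·v_0 = (9, 2, 5).
v_2 = A·v_1 = (7, 7, 12).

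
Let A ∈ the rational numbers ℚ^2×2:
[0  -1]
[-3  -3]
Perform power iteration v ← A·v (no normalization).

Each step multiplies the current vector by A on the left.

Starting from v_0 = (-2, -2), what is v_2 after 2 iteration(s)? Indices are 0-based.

v_2 = (-12, -42)

v_0 = (-2, -2).
v_1 = A·v_0 = (2, 12).
v_2 = A·v_1 = (-12, -42).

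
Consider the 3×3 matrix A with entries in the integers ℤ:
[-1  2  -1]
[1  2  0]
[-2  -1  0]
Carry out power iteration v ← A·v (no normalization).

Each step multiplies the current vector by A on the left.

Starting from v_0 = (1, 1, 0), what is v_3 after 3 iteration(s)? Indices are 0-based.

v_0 = (1, 1, 0).
v_1 = A·v_0 = (1, 3, -3).
v_2 = A·v_1 = (8, 7, -5).
v_3 = A·v_2 = (11, 22, -23).

v_3 = (11, 22, -23)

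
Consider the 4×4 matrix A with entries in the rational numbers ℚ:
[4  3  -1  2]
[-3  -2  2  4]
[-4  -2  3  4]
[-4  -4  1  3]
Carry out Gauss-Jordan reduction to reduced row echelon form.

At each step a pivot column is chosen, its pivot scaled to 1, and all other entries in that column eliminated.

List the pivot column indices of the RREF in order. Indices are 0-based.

pivot(0,0)=4: scale R0 → (1, 3/4, -1/4, 1/2)
  clear (1,0): R1 −= (-3)R0 → (0, 1/4, 5/4, 11/2)
  clear (2,0): R2 −= (-4)R0 → (0, 1, 2, 6)
  clear (3,0): R3 −= (-4)R0 → (0, -1, 0, 5)
pivot(1,1)=1/4: scale R1 → (0, 1, 5, 22)
  clear (0,1): R0 −= (3/4)R1 → (1, 0, -4, -16)
  clear (2,1): R2 −= (1)R1 → (0, 0, -3, -16)
  clear (3,1): R3 −= (-1)R1 → (0, 0, 5, 27)
pivot(2,2)=-3: scale R2 → (0, 0, 1, 16/3)
  clear (0,2): R0 −= (-4)R2 → (1, 0, 0, 16/3)
  clear (1,2): R1 −= (5)R2 → (0, 1, 0, -14/3)
  clear (3,2): R3 −= (5)R2 → (0, 0, 0, 1/3)
pivot(3,3)=1/3: scale R3 → (0, 0, 0, 1)
  clear (0,3): R0 −= (16/3)R3 → (1, 0, 0, 0)
  clear (1,3): R1 −= (-14/3)R3 → (0, 1, 0, 0)
  clear (2,3): R2 −= (16/3)R3 → (0, 0, 1, 0)

pivot columns: 0, 1, 2, 3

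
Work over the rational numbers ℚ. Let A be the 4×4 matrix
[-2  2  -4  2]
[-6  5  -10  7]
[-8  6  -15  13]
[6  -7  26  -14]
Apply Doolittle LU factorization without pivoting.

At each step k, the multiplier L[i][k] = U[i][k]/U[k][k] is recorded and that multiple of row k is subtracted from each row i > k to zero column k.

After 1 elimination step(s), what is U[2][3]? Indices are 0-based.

Step 1: pivot at (0,0) is -2.
  row1 ← row1 − (3)·row0  ⇒  L[1][0]=3, U row1=(0, -1, 2, 1)
  row2 ← row2 − (4)·row0  ⇒  L[2][0]=4, U row2=(0, -2, 1, 5)
  row3 ← row3 − (-3)·row0  ⇒  L[3][0]=-3, U row3=(0, -1, 14, -8)

U[2][3] = 5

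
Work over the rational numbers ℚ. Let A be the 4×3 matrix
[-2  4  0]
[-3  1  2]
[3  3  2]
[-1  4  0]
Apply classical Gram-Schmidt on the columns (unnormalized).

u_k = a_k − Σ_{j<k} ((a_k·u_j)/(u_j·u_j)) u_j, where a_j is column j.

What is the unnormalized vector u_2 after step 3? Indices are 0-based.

Step 1: u_0 = a_0 = (-2, -3, 3, -1).
Step 2: u_1 = a_1 − (-6/23)·u_0 = (80/23, 5/23, 87/23, 86/23).
Step 3: u_2 = a_2 − (0)·u_0 − (92/465)·u_1 = (-64/93, 182/93, 194/155, -344/465).

u_2 = (-64/93, 182/93, 194/155, -344/465)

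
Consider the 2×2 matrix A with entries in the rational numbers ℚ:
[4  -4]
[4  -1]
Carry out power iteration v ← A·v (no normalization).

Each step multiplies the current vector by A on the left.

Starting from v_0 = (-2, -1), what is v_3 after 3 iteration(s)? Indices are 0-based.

v_3 = (84, 57)

v_0 = (-2, -1).
v_1 = A·v_0 = (-4, -7).
v_2 = A·v_1 = (12, -9).
v_3 = A·v_2 = (84, 57).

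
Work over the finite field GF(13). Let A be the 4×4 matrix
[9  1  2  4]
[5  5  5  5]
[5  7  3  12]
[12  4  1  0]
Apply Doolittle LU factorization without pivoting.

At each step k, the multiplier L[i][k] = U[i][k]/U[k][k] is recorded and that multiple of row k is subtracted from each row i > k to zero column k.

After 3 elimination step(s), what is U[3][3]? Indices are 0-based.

U[3][3] = 12

[col 0] pivot 9
  R1 -= 2*R0 → (0, 3, 1, 10)  (L[1][0] := 2)
  R2 -= 2*R0 → (0, 5, 12, 4)  (L[2][0] := 2)
  R3 -= 10*R0 → (0, 7, 7, 12)  (L[3][0] := 10)
[col 1] pivot 3
  R2 -= 6*R1 → (0, 0, 6, 9)  (L[2][1] := 6)
  R3 -= 11*R1 → (0, 0, 9, 6)  (L[3][1] := 11)
[col 2] pivot 6
  R3 -= 8*R2 → (0, 0, 0, 12)  (L[3][2] := 8)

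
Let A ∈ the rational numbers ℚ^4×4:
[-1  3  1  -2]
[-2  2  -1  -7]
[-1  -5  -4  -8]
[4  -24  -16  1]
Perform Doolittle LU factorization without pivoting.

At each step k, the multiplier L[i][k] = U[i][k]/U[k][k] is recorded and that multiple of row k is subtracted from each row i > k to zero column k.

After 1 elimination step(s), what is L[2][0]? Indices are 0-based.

k=0: U[0][0]=-1
  eliminate (1,0): mult=2, new row 1: (0, -4, -3, -3); set L[1][0]=2
  eliminate (2,0): mult=1, new row 2: (0, -8, -5, -6); set L[2][0]=1
  eliminate (3,0): mult=-4, new row 3: (0, -12, -12, -7); set L[3][0]=-4

L[2][0] = 1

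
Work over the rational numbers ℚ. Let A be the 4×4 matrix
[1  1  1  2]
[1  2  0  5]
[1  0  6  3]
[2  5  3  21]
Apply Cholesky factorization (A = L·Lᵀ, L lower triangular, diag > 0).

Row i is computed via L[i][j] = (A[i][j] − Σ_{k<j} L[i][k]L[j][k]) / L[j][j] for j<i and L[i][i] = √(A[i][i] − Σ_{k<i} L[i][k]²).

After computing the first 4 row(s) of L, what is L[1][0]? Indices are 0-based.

L[1][0] = 1

Step 1: L[0][0] = √(1) = 1.
  L[1][0] = (1) / L[0][0] = 1.
Step 2: L[1][1] = √(1) = 1.
  L[2][0] = (1) / L[0][0] = 1.
  L[2][1] = (-1) / L[1][1] = -1.
Step 3: L[2][2] = √(4) = 2.
  L[3][0] = (2) / L[0][0] = 2.
  L[3][1] = (3) / L[1][1] = 3.
  L[3][2] = (4) / L[2][2] = 2.
Step 4: L[3][3] = √(4) = 2.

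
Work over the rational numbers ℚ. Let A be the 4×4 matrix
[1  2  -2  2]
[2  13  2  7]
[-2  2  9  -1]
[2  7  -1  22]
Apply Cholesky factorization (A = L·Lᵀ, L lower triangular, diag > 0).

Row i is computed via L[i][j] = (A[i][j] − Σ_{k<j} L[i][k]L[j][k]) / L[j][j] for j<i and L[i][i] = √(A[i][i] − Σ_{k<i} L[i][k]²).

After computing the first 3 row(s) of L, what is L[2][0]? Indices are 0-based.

Step 1: L[0][0] = √(1) = 1.
  L[1][0] = (2) / L[0][0] = 2.
Step 2: L[1][1] = √(9) = 3.
  L[2][0] = (-2) / L[0][0] = -2.
  L[2][1] = (6) / L[1][1] = 2.
Step 3: L[2][2] = √(1) = 1.

L[2][0] = -2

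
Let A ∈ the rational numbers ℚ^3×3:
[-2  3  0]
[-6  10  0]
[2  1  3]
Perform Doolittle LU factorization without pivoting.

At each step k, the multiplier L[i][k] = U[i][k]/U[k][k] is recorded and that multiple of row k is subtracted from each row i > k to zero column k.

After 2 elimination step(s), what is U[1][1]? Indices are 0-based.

U[1][1] = 1

[col 0] pivot -2
  R1 -= 3*R0 → (0, 1, 0)  (L[1][0] := 3)
  R2 -= -1*R0 → (0, 4, 3)  (L[2][0] := -1)
[col 1] pivot 1
  R2 -= 4*R1 → (0, 0, 3)  (L[2][1] := 4)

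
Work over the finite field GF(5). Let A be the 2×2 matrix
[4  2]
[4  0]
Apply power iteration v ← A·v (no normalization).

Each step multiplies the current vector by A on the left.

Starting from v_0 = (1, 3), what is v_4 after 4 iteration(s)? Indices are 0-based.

v_0 = (1, 3).
v_1 = A·v_0 = (0, 4).
v_2 = A·v_1 = (3, 0).
v_3 = A·v_2 = (2, 2).
v_4 = A·v_3 = (2, 3).

v_4 = (2, 3)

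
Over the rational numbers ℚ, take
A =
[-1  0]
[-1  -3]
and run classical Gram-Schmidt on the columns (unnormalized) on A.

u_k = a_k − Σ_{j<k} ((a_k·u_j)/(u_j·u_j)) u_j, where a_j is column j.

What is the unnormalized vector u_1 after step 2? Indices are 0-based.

u_1 = (3/2, -3/2)

Step 1: u_0 = a_0 = (-1, -1).
Step 2: u_1 = a_1 − (3/2)·u_0 = (3/2, -3/2).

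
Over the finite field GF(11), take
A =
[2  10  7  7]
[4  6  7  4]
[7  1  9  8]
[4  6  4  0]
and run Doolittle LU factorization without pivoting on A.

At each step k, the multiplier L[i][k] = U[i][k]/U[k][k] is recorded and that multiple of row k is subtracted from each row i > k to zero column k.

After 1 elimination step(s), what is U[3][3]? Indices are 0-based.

Step 1: pivot at (0,0) is 2.
  row1 ← row1 − (2)·row0  ⇒  L[1][0]=2, U row1=(0, 8, 4, 1)
  row2 ← row2 − (9)·row0  ⇒  L[2][0]=9, U row2=(0, 10, 1, 0)
  row3 ← row3 − (2)·row0  ⇒  L[3][0]=2, U row3=(0, 8, 1, 8)

U[3][3] = 8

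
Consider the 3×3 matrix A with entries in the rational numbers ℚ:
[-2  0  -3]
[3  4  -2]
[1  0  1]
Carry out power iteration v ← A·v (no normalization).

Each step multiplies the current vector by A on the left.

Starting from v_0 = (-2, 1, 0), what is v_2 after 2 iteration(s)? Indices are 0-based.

v_0 = (-2, 1, 0).
v_1 = A·v_0 = (4, -2, -2).
v_2 = A·v_1 = (-2, 8, 2).

v_2 = (-2, 8, 2)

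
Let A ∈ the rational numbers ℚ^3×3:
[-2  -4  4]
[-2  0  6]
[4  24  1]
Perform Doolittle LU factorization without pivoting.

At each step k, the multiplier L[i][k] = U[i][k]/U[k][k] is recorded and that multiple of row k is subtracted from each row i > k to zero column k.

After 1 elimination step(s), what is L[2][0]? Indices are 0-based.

Step 1: pivot at (0,0) is -2.
  row1 ← row1 − (1)·row0  ⇒  L[1][0]=1, U row1=(0, 4, 2)
  row2 ← row2 − (-2)·row0  ⇒  L[2][0]=-2, U row2=(0, 16, 9)

L[2][0] = -2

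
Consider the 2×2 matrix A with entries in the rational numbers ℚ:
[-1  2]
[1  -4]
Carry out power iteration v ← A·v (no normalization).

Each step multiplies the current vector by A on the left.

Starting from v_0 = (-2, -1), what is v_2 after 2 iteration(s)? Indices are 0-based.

v_0 = (-2, -1).
v_1 = A·v_0 = (0, 2).
v_2 = A·v_1 = (4, -8).

v_2 = (4, -8)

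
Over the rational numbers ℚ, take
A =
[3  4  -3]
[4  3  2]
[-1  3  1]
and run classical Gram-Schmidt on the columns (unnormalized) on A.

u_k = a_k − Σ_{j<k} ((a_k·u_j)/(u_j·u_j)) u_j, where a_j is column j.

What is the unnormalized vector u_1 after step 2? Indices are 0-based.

Step 1: u_0 = a_0 = (3, 4, -1).
Step 2: u_1 = a_1 − (21/26)·u_0 = (41/26, -3/13, 99/26).

u_1 = (41/26, -3/13, 99/26)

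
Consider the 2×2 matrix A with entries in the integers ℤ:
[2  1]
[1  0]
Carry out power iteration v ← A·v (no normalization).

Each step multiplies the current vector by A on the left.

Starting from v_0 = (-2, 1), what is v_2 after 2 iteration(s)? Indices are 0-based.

v_0 = (-2, 1).
v_1 = A·v_0 = (-3, -2).
v_2 = A·v_1 = (-8, -3).

v_2 = (-8, -3)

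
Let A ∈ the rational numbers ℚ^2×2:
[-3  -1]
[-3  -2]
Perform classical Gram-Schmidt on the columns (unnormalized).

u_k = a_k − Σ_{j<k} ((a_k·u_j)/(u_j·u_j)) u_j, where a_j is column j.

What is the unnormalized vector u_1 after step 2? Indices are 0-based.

u_1 = (1/2, -1/2)

Step 1: u_0 = a_0 = (-3, -3).
Step 2: u_1 = a_1 − (1/2)·u_0 = (1/2, -1/2).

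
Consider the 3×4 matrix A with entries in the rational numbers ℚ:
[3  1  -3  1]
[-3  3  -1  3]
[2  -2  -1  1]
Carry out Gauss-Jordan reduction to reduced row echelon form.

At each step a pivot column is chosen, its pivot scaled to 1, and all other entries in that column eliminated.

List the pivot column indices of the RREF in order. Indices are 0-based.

[1] R0 /= 3  ⇒  (1, 1/3, -1, 1/3)
     R1 -= -3·R0  ⇒  (0, 4, -4, 4)
     R2 -= 2·R0  ⇒  (0, -8/3, 1, 1/3)
[2] R1 /= 4  ⇒  (0, 1, -1, 1)
     R0 -= 1/3·R1  ⇒  (1, 0, -2/3, 0)
     R2 -= -8/3·R1  ⇒  (0, 0, -5/3, 3)
[3] R2 /= -5/3  ⇒  (0, 0, 1, -9/5)
     R0 -= -2/3·R2  ⇒  (1, 0, 0, -6/5)
     R1 -= -1·R2  ⇒  (0, 1, 0, -4/5)

pivot columns: 0, 1, 2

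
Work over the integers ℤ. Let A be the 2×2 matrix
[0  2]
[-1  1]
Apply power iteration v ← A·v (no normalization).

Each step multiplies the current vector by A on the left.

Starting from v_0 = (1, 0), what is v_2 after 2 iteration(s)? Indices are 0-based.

v_2 = (-2, -1)

v_0 = (1, 0).
v_1 = A·v_0 = (0, -1).
v_2 = A·v_1 = (-2, -1).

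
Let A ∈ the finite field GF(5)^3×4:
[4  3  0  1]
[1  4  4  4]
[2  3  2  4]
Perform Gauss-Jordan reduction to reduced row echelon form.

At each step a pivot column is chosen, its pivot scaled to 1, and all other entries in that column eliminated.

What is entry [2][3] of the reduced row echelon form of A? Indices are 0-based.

[1] R0 /= 4  ⇒  (1, 2, 0, 4)
     R1 -= 1·R0  ⇒  (0, 2, 4, 0)
     R2 -= 2·R0  ⇒  (0, 4, 2, 1)
[2] R1 /= 2  ⇒  (0, 1, 2, 0)
     R0 -= 2·R1  ⇒  (1, 0, 1, 4)
     R2 -= 4·R1  ⇒  (0, 0, 4, 1)
[3] R2 /= 4  ⇒  (0, 0, 1, 4)
     R0 -= 1·R2  ⇒  (1, 0, 0, 0)
     R1 -= 2·R2  ⇒  (0, 1, 0, 2)

M[2][3] = 4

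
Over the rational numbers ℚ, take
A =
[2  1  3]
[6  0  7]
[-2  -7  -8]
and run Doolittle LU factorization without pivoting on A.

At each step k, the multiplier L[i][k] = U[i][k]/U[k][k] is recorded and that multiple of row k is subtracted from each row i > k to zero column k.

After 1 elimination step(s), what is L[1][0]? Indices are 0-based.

[col 0] pivot 2
  R1 -= 3*R0 → (0, -3, -2)  (L[1][0] := 3)
  R2 -= -1*R0 → (0, -6, -5)  (L[2][0] := -1)

L[1][0] = 3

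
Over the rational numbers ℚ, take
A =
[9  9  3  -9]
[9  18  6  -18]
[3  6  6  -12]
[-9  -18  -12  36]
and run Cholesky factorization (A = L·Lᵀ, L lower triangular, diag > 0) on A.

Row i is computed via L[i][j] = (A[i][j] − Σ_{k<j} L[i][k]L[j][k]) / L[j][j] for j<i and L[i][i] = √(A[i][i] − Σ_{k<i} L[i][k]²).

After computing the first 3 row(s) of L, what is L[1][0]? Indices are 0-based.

Step 1: L[0][0] = √(9) = 3.
  L[1][0] = (9) / L[0][0] = 3.
Step 2: L[1][1] = √(9) = 3.
  L[2][0] = (3) / L[0][0] = 1.
  L[2][1] = (3) / L[1][1] = 1.
Step 3: L[2][2] = √(4) = 2.

L[1][0] = 3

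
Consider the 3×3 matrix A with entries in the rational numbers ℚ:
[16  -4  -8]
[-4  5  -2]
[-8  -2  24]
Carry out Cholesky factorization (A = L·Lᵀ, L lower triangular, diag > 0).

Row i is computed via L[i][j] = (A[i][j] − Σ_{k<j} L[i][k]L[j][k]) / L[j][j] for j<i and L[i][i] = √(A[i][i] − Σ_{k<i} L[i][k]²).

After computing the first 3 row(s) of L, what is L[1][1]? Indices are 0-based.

Step 1: L[0][0] = √(16) = 4.
  L[1][0] = (-4) / L[0][0] = -1.
Step 2: L[1][1] = √(4) = 2.
  L[2][0] = (-8) / L[0][0] = -2.
  L[2][1] = (-4) / L[1][1] = -2.
Step 3: L[2][2] = √(16) = 4.

L[1][1] = 2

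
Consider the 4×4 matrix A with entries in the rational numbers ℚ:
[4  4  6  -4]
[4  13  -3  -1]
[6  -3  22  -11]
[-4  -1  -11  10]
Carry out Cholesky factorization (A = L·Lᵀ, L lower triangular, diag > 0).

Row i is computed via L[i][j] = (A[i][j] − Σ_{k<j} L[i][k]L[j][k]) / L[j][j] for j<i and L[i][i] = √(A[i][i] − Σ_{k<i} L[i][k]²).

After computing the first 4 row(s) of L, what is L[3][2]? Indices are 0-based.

L[3][2] = -1

Step 1: L[0][0] = √(4) = 2.
  L[1][0] = (4) / L[0][0] = 2.
Step 2: L[1][1] = √(9) = 3.
  L[2][0] = (6) / L[0][0] = 3.
  L[2][1] = (-9) / L[1][1] = -3.
Step 3: L[2][2] = √(4) = 2.
  L[3][0] = (-4) / L[0][0] = -2.
  L[3][1] = (3) / L[1][1] = 1.
  L[3][2] = (-2) / L[2][2] = -1.
Step 4: L[3][3] = √(4) = 2.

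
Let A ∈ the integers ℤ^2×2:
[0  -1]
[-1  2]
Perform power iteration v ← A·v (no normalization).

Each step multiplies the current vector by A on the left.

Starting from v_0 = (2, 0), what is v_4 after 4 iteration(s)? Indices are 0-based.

v_4 = (10, -24)

v_0 = (2, 0).
v_1 = A·v_0 = (0, -2).
v_2 = A·v_1 = (2, -4).
v_3 = A·v_2 = (4, -10).
v_4 = A·v_3 = (10, -24).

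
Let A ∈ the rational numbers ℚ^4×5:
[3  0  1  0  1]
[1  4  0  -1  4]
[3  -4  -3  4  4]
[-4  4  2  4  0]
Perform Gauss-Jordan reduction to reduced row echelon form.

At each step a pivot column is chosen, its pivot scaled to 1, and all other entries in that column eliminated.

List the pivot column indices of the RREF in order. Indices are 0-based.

[1] R0 /= 3  ⇒  (1, 0, 1/3, 0, 1/3)
     R1 -= 1·R0  ⇒  (0, 4, -1/3, -1, 11/3)
     R2 -= 3·R0  ⇒  (0, -4, -4, 4, 3)
     R3 -= -4·R0  ⇒  (0, 4, 10/3, 4, 4/3)
[2] R1 /= 4  ⇒  (0, 1, -1/12, -1/4, 11/12)
     R2 -= -4·R1  ⇒  (0, 0, -13/3, 3, 20/3)
     R3 -= 4·R1  ⇒  (0, 0, 11/3, 5, -7/3)
[3] R2 /= -13/3  ⇒  (0, 0, 1, -9/13, -20/13)
     R0 -= 1/3·R2  ⇒  (1, 0, 0, 3/13, 11/13)
     R1 -= -1/12·R2  ⇒  (0, 1, 0, -4/13, 41/52)
     R3 -= 11/3·R2  ⇒  (0, 0, 0, 98/13, 43/13)
[4] R3 /= 98/13  ⇒  (0, 0, 0, 1, 43/98)
     R0 -= 3/13·R3  ⇒  (1, 0, 0, 0, 73/98)
     R1 -= -4/13·R3  ⇒  (0, 1, 0, 0, 181/196)
     R2 -= -9/13·R3  ⇒  (0, 0, 1, 0, -121/98)

pivot columns: 0, 1, 2, 3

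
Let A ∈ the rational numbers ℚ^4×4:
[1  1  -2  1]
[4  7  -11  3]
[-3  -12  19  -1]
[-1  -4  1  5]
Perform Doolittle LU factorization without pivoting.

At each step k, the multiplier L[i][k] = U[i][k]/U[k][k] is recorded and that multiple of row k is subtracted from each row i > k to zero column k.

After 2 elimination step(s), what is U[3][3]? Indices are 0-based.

[col 0] pivot 1
  R1 -= 4*R0 → (0, 3, -3, -1)  (L[1][0] := 4)
  R2 -= -3*R0 → (0, -9, 13, 2)  (L[2][0] := -3)
  R3 -= -1*R0 → (0, -3, -1, 6)  (L[3][0] := -1)
[col 1] pivot 3
  R2 -= -3*R1 → (0, 0, 4, -1)  (L[2][1] := -3)
  R3 -= -1*R1 → (0, 0, -4, 5)  (L[3][1] := -1)

U[3][3] = 5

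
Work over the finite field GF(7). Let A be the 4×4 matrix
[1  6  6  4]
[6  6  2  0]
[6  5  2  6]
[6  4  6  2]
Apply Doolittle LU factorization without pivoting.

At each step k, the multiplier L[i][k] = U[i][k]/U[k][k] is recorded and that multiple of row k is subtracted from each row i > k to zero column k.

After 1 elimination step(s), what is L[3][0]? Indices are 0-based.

Step 1: pivot at (0,0) is 1.
  row1 ← row1 − (6)·row0  ⇒  L[1][0]=6, U row1=(0, 5, 1, 4)
  row2 ← row2 − (6)·row0  ⇒  L[2][0]=6, U row2=(0, 4, 1, 3)
  row3 ← row3 − (6)·row0  ⇒  L[3][0]=6, U row3=(0, 3, 5, 6)

L[3][0] = 6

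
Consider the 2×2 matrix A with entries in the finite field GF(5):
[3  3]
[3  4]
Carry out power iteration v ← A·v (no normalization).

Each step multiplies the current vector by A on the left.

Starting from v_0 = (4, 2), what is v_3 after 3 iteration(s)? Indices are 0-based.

v_0 = (4, 2).
v_1 = A·v_0 = (3, 0).
v_2 = A·v_1 = (4, 4).
v_3 = A·v_2 = (4, 3).

v_3 = (4, 3)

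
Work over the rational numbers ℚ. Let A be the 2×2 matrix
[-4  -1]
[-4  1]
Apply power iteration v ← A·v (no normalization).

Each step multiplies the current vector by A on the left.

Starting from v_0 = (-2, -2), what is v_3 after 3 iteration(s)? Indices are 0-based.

v_3 = (218, 150)

v_0 = (-2, -2).
v_1 = A·v_0 = (10, 6).
v_2 = A·v_1 = (-46, -34).
v_3 = A·v_2 = (218, 150).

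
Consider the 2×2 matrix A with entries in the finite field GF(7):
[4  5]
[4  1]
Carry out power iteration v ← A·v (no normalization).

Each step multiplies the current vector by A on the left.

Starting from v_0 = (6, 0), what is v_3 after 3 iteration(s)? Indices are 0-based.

v_0 = (6, 0).
v_1 = A·v_0 = (3, 3).
v_2 = A·v_1 = (6, 1).
v_3 = A·v_2 = (1, 4).

v_3 = (1, 4)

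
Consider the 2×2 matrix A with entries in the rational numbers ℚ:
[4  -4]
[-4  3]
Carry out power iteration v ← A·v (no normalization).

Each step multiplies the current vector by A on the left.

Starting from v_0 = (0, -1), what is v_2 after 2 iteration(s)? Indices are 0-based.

v_0 = (0, -1).
v_1 = A·v_0 = (4, -3).
v_2 = A·v_1 = (28, -25).

v_2 = (28, -25)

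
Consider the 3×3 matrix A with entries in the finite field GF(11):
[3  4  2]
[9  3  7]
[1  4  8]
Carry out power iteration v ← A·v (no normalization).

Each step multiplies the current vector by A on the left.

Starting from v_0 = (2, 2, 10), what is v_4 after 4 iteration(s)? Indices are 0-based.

v_0 = (2, 2, 10).
v_1 = A·v_0 = (1, 6, 2).
v_2 = A·v_1 = (9, 8, 8).
v_3 = A·v_2 = (9, 7, 6).
v_4 = A·v_3 = (1, 1, 8).

v_4 = (1, 1, 8)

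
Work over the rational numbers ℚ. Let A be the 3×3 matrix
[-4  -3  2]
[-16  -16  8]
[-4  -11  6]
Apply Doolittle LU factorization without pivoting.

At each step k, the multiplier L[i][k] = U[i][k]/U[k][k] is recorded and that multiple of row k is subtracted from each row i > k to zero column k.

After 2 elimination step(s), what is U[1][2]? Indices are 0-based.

U[1][2] = 0

k=0: U[0][0]=-4
  eliminate (1,0): mult=4, new row 1: (0, -4, 0); set L[1][0]=4
  eliminate (2,0): mult=1, new row 2: (0, -8, 4); set L[2][0]=1
k=1: U[1][1]=-4
  eliminate (2,1): mult=2, new row 2: (0, 0, 4); set L[2][1]=2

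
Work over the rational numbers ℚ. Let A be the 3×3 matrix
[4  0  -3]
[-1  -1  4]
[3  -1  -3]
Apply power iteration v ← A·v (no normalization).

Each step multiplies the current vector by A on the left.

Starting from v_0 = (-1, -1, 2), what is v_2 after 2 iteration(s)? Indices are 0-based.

v_0 = (-1, -1, 2).
v_1 = A·v_0 = (-10, 10, -8).
v_2 = A·v_1 = (-16, -32, -16).

v_2 = (-16, -32, -16)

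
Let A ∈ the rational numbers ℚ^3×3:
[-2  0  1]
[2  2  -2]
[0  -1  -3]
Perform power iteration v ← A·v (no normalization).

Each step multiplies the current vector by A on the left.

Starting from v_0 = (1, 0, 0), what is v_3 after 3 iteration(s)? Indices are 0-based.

v_3 = (-10, 12, 6)

v_0 = (1, 0, 0).
v_1 = A·v_0 = (-2, 2, 0).
v_2 = A·v_1 = (4, 0, -2).
v_3 = A·v_2 = (-10, 12, 6).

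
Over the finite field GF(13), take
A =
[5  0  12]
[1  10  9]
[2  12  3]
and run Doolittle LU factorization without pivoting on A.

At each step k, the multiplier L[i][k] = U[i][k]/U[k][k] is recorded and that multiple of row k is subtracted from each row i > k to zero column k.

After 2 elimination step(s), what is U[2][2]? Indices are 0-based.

[col 0] pivot 5
  R1 -= 8*R0 → (0, 10, 4)  (L[1][0] := 8)
  R2 -= 3*R0 → (0, 12, 6)  (L[2][0] := 3)
[col 1] pivot 10
  R2 -= 9*R1 → (0, 0, 9)  (L[2][1] := 9)

U[2][2] = 9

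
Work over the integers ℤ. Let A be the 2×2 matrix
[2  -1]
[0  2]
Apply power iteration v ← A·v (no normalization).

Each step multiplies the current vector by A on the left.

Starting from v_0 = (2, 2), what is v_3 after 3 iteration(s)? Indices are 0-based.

v_3 = (-8, 16)

v_0 = (2, 2).
v_1 = A·v_0 = (2, 4).
v_2 = A·v_1 = (0, 8).
v_3 = A·v_2 = (-8, 16).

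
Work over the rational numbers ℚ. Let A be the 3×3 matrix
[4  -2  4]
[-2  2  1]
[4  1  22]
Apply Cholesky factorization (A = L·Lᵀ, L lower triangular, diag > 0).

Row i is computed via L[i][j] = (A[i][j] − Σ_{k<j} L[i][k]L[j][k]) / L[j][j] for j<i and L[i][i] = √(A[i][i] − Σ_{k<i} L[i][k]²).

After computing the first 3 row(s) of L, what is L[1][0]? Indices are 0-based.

L[1][0] = -1

Step 1: L[0][0] = √(4) = 2.
  L[1][0] = (-2) / L[0][0] = -1.
Step 2: L[1][1] = √(1) = 1.
  L[2][0] = (4) / L[0][0] = 2.
  L[2][1] = (3) / L[1][1] = 3.
Step 3: L[2][2] = √(9) = 3.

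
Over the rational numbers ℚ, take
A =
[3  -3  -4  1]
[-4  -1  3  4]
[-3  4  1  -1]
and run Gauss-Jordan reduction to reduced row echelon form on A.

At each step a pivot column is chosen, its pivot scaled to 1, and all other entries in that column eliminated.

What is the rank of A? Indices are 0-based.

rank = 3

step 1: normalize row 0 (÷3) = (1, -1, -4/3, 1/3)
  row 1: subtract -4×row0 = (0, -5, -7/3, 16/3)
  row 2: subtract -3×row0 = (0, 1, -3, 0)
step 2: normalize row 1 (÷-5) = (0, 1, 7/15, -16/15)
  row 0: subtract -1×row1 = (1, 0, -13/15, -11/15)
  row 2: subtract 1×row1 = (0, 0, -52/15, 16/15)
step 3: normalize row 2 (÷-52/15) = (0, 0, 1, -4/13)
  row 0: subtract -13/15×row2 = (1, 0, 0, -1)
  row 1: subtract 7/15×row2 = (0, 1, 0, -12/13)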